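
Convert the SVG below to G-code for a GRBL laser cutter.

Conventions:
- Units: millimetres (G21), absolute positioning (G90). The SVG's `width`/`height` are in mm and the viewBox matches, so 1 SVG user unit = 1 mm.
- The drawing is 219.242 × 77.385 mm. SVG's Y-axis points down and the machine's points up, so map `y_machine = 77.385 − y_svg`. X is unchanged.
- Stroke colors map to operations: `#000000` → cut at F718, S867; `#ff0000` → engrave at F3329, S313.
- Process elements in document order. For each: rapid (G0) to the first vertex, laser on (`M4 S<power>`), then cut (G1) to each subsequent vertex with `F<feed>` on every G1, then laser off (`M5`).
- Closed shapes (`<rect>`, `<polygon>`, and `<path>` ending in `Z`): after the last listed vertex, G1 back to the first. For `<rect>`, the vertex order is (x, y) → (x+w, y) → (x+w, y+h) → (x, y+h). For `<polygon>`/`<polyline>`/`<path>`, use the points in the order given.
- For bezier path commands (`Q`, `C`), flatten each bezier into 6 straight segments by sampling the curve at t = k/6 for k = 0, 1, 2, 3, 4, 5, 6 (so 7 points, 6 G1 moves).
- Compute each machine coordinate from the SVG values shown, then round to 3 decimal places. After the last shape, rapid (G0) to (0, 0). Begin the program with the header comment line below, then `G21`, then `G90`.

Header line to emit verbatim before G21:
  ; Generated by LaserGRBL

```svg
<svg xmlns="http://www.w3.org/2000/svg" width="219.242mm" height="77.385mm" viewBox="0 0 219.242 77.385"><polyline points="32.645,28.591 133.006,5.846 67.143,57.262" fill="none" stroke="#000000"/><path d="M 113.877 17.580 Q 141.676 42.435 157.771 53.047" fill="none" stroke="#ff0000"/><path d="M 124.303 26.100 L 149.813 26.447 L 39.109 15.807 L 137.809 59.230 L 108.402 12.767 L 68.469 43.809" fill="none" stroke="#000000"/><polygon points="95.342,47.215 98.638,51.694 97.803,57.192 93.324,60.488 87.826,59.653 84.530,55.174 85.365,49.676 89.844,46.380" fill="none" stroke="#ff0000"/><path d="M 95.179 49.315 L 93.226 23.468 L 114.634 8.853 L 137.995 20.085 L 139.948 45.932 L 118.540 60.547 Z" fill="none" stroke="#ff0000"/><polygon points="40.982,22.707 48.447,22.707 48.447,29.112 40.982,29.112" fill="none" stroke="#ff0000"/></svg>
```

; Generated by LaserGRBL
G21
G90
G0 X32.645 Y48.794
M4 S867
G1 X133.006 Y71.539 F718
G1 X67.143 Y20.123 F718
M5
G0 X113.877 Y59.805
M4 S313
G1 X122.818 Y51.916 F3329
G1 X131.109 Y44.818 F3329
G1 X138.750 Y38.511 F3329
G1 X145.741 Y32.995 F3329
G1 X152.081 Y28.271 F3329
G1 X157.771 Y24.338 F3329
M5
G0 X124.303 Y51.285
M4 S867
G1 X149.813 Y50.938 F718
G1 X39.109 Y61.578 F718
G1 X137.809 Y18.155 F718
G1 X108.402 Y64.618 F718
G1 X68.469 Y33.576 F718
M5
G0 X95.342 Y30.170
M4 S313
G1 X98.638 Y25.691 F3329
G1 X97.803 Y20.193 F3329
G1 X93.324 Y16.897 F3329
G1 X87.826 Y17.732 F3329
G1 X84.530 Y22.211 F3329
G1 X85.365 Y27.709 F3329
G1 X89.844 Y31.005 F3329
G1 X95.342 Y30.170 F3329
M5
G0 X95.179 Y28.070
M4 S313
G1 X93.226 Y53.917 F3329
G1 X114.634 Y68.532 F3329
G1 X137.995 Y57.300 F3329
G1 X139.948 Y31.453 F3329
G1 X118.540 Y16.838 F3329
G1 X95.179 Y28.070 F3329
M5
G0 X40.982 Y54.678
M4 S313
G1 X48.447 Y54.678 F3329
G1 X48.447 Y48.273 F3329
G1 X40.982 Y48.273 F3329
G1 X40.982 Y54.678 F3329
M5
G0 X0.000 Y0.000

1 u = 1 mm; y_m = 77.385 − y.

[1] `<polyline>` open polyline, #000000→cut S867 F718: (32.645,48.794) → (133.006,71.539) → (67.143,20.123)

[2] `<path>` quadratic bezier, #ff0000→engrave S313 F3329: (113.877,59.805) → (122.818,51.916) → (131.109,44.818) → (138.750,38.511) → (145.741,32.995) → (152.081,28.271) → (157.771,24.338)

[3] `<path>` open polyline, #000000→cut S867 F718: (124.303,51.285) → (149.813,50.938) → (39.109,61.578) → (137.809,18.155) → (108.402,64.618) → (68.469,33.576)

[4] `<polygon>` regular polygon, #ff0000→engrave S313 F3329: (95.342,30.170) → (98.638,25.691) → (97.803,20.193) → (93.324,16.897) → (87.826,17.732) → (84.530,22.211) → (85.365,27.709) → (89.844,31.005) → (95.342,30.170) (closed)

[5] `<path>` regular polygon, #ff0000→engrave S313 F3329: (95.179,28.070) → (93.226,53.917) → (114.634,68.532) → (137.995,57.300) → (139.948,31.453) → (118.540,16.838) → (95.179,28.070) (closed)

[6] `<polygon>` rectangle, #ff0000→engrave S313 F3329: (40.982,54.678) → (48.447,54.678) → (48.447,48.273) → (40.982,48.273) → (40.982,54.678) (closed)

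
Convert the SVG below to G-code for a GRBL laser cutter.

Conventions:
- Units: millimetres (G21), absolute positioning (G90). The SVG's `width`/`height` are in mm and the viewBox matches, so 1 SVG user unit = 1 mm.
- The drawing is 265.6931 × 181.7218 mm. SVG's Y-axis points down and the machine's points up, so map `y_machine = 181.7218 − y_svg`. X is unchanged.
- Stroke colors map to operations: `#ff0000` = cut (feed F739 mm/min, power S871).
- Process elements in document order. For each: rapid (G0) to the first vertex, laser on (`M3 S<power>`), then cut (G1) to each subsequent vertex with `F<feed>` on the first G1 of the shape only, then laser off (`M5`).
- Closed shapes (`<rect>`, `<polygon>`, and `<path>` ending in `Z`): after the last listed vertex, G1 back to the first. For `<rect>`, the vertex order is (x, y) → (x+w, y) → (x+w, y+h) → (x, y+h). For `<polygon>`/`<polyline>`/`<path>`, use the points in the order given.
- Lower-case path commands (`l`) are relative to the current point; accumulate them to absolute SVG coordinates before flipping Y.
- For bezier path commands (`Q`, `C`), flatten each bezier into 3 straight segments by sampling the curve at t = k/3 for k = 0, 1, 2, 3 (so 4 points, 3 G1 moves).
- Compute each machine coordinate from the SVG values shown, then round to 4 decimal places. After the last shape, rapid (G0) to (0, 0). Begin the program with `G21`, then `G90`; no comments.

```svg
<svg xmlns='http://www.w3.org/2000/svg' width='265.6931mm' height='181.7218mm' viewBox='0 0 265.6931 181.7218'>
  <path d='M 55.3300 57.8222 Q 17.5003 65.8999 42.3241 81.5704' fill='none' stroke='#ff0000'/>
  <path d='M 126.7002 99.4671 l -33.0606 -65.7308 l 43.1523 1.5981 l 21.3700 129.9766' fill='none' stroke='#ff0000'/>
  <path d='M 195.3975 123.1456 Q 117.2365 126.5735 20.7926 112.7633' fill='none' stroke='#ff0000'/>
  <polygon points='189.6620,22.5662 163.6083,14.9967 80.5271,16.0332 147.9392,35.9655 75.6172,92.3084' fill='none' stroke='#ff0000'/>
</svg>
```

G21
G90
G0 X55.3300 Y123.8996
M3 S871
G1 X37.0717 Y117.6708 F739
G1 X32.7364 Y109.7548
G1 X42.3241 Y100.1514
M5
G0 X126.7002 Y82.2547
M3 S871
G1 X93.6396 Y147.9855 F739
G1 X136.7919 Y146.3874
G1 X158.1619 Y16.4108
M5
G0 X195.3975 Y58.5762
M3 S871
G1 X141.2587 Y58.2063 F739
G1 X83.0571 Y61.6670
G1 X20.7926 Y68.9585
M5
G0 X189.6620 Y159.1556
M3 S871
G1 X163.6083 Y166.7251 F739
G1 X80.5271 Y165.6886
G1 X147.9392 Y145.7563
G1 X75.6172 Y89.4134
G1 X189.6620 Y159.1556
M5
G0 X0.0000 Y0.0000

viewBox `0 0 265.6931 181.7218` with mm width/height → 1 unit = 1 mm. Flip: y_m = 181.7218 − y_svg.

**Shape 1** — `<path>` quadratic bezier, stroke `#ff0000` → cut (S871, F739). Control points (SVG): P0=(55.3300,57.8222), P1=(17.5003,65.8999), P2=(42.3241,81.5704); sampled at t=k/3. Machine vertices: (55.3300,123.8996) → (37.0717,117.6708) → (32.7364,109.7548) → (42.3241,100.1514). Open path.

**Shape 2** — `<path>` open polyline, stroke `#ff0000` → cut (S871, F739). Machine vertices: (126.7002,82.2547) → (93.6396,147.9855) → (136.7919,146.3874) → (158.1619,16.4108). Open path.

**Shape 3** — `<path>` quadratic bezier, stroke `#ff0000` → cut (S871, F739). Control points (SVG): P0=(195.3975,123.1456), P1=(117.2365,126.5735), P2=(20.7926,112.7633); sampled at t=k/3. Machine vertices: (195.3975,58.5762) → (141.2587,58.2063) → (83.0571,61.6670) → (20.7926,68.9585). Open path.

**Shape 4** — `<polygon>` closed polygon, stroke `#ff0000` → cut (S871, F739). Machine vertices: (189.6620,159.1556) → (163.6083,166.7251) → (80.5271,165.6886) → (147.9392,145.7563) → (75.6172,89.4134) → (189.6620,159.1556). Closed: final G1 returns to the first vertex.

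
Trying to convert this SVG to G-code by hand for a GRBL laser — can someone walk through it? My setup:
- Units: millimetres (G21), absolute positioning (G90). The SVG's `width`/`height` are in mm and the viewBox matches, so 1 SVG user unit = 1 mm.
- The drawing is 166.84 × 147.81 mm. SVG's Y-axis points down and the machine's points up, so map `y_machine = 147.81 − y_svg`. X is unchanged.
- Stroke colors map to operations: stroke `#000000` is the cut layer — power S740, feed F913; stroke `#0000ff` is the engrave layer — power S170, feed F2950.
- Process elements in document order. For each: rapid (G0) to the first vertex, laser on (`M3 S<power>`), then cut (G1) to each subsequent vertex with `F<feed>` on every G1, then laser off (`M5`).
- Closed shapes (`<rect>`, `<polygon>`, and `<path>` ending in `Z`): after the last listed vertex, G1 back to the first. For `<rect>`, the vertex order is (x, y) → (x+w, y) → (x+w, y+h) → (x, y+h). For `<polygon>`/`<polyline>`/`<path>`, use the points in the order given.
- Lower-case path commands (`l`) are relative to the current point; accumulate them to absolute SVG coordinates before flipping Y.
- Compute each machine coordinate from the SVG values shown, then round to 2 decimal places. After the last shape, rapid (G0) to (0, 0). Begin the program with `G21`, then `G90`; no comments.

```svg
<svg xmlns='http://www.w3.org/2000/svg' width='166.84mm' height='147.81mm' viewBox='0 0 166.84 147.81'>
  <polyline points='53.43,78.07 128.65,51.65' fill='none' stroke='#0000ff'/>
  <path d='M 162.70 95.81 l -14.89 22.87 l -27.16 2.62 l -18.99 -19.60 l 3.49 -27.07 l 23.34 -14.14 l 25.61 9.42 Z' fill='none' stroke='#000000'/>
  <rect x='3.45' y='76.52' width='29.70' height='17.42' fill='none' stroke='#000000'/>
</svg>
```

G21
G90
G0 X53.43 Y69.74
M3 S170
G1 X128.65 Y96.16 F2950
M5
G0 X162.70 Y52.00
M3 S740
G1 X147.81 Y29.13 F913
G1 X120.65 Y26.51 F913
G1 X101.66 Y46.11 F913
G1 X105.15 Y73.18 F913
G1 X128.49 Y87.32 F913
G1 X154.10 Y77.90 F913
G1 X162.70 Y52.00 F913
M5
G0 X3.45 Y71.29
M3 S740
G1 X33.15 Y71.29 F913
G1 X33.15 Y53.87 F913
G1 X3.45 Y53.87 F913
G1 X3.45 Y71.29 F913
M5
G0 X0.00 Y0.00

Since the viewBox matches the mm dimensions, user units are millimetres directly. The only transform is the Y-flip y_m = 147.81 − y_svg.

Shape 1 is a line segment drawn with `<polyline>`. Its stroke #0000ff means engrave at S170, F2950. After flipping Y the toolpath is (53.43,69.74) → (128.65,96.16).

Shape 2 is a regular polygon drawn with `<path>`. Its stroke #000000 means cut at S740, F913. After flipping Y the toolpath is (162.70,52.00) → (147.81,29.13) → (120.65,26.51) → (101.66,46.11) → (105.15,73.18) → (128.49,87.32) → (154.10,77.90) → (162.70,52.00), returning to the start.

Shape 3 is a rectangle drawn with `<rect>`. Its stroke #000000 means cut at S740, F913. After flipping Y the toolpath is (3.45,71.29) → (33.15,71.29) → (33.15,53.87) → (3.45,53.87) → (3.45,71.29), returning to the start.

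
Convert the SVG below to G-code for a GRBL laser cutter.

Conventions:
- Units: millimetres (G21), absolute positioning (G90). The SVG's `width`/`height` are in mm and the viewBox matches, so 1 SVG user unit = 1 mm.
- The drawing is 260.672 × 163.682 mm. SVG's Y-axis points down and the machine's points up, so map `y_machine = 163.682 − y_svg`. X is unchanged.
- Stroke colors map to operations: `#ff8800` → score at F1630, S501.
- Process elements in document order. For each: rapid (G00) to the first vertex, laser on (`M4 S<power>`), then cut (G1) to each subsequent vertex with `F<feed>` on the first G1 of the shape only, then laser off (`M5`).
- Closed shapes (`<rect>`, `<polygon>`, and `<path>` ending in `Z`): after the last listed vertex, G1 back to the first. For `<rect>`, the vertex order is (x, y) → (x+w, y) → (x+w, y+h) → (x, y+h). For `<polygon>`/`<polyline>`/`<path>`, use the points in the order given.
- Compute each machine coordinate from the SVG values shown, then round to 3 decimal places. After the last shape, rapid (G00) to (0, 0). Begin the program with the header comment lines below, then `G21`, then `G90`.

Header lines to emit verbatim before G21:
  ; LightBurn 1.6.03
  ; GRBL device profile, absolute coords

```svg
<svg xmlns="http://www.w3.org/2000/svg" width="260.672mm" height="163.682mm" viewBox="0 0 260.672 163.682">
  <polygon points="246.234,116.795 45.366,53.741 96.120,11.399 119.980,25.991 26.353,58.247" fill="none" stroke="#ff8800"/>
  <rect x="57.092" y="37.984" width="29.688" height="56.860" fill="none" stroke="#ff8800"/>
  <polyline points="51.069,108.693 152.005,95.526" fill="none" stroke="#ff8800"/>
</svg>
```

; LightBurn 1.6.03
; GRBL device profile, absolute coords
G21
G90
G00 X246.234 Y46.887
M4 S501
G1 X45.366 Y109.941 F1630
G1 X96.120 Y152.283
G1 X119.980 Y137.691
G1 X26.353 Y105.435
G1 X246.234 Y46.887
M5
G00 X57.092 Y125.698
M4 S501
G1 X86.780 Y125.698 F1630
G1 X86.780 Y68.838
G1 X57.092 Y68.838
G1 X57.092 Y125.698
M5
G00 X51.069 Y54.989
M4 S501
G1 X152.005 Y68.156 F1630
M5
G00 X0.000 Y0.000

Since the viewBox matches the mm dimensions, user units are millimetres directly. The only transform is the Y-flip y_m = 163.682 − y_svg.

Shape 1 is a closed polygon drawn with `<polygon>`. Its stroke #ff8800 means score at S501, F1630. After flipping Y the toolpath is (246.234,46.887) → (45.366,109.941) → (96.120,152.283) → (119.980,137.691) → (26.353,105.435) → (246.234,46.887), returning to the start.

Shape 2 is a rectangle drawn with `<rect>`. Its stroke #ff8800 means score at S501, F1630. After flipping Y the toolpath is (57.092,125.698) → (86.780,125.698) → (86.780,68.838) → (57.092,68.838) → (57.092,125.698), returning to the start.

Shape 3 is a line segment drawn with `<polyline>`. Its stroke #ff8800 means score at S501, F1630. After flipping Y the toolpath is (51.069,54.989) → (152.005,68.156).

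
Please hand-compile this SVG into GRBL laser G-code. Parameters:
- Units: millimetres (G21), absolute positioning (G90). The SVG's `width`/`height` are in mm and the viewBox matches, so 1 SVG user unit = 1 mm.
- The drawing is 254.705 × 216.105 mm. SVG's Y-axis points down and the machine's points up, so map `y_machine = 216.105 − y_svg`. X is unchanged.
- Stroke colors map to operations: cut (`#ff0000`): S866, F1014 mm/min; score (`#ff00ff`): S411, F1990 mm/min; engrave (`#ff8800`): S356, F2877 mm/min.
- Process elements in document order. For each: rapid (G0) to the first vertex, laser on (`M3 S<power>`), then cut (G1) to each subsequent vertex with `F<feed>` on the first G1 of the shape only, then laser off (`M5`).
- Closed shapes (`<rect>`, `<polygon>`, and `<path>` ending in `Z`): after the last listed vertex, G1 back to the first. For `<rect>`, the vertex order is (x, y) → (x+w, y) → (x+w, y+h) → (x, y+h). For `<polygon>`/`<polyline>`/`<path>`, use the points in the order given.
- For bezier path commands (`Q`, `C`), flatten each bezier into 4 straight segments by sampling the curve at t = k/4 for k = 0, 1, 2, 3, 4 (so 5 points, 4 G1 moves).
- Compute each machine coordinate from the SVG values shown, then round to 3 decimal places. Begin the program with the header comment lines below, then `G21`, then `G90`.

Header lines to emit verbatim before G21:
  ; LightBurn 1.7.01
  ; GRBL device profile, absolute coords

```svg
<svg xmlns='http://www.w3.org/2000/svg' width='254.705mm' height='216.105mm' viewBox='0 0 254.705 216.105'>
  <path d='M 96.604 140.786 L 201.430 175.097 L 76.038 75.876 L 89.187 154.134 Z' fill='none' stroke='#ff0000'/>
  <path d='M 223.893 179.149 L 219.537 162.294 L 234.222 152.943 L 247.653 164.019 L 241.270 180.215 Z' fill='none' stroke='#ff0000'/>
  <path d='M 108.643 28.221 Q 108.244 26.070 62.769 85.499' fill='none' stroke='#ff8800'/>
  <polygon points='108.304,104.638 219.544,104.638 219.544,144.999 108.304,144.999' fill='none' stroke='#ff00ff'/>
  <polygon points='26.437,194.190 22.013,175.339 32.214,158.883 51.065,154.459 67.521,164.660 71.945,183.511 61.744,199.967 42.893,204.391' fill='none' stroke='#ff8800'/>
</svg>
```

Since the viewBox matches the mm dimensions, user units are millimetres directly. The only transform is the Y-flip y_m = 216.105 − y_svg.

Shape 1 is a closed polygon drawn with `<path>`. Its stroke #ff0000 means cut at S866, F1014. After flipping Y the toolpath is (96.604,75.319) → (201.430,41.008) → (76.038,140.229) → (89.187,61.971) → (96.604,75.319), returning to the start.

Shape 2 is a regular polygon drawn with `<path>`. Its stroke #ff0000 means cut at S866, F1014. After flipping Y the toolpath is (223.893,36.956) → (219.537,53.811) → (234.222,63.162) → (247.653,52.086) → (241.270,35.890) → (223.893,36.956), returning to the start.

Shape 3 is a quadratic bezier drawn with `<path>`. Its stroke #ff8800 means engrave at S356, F2877. After flipping Y the toolpath is (108.643,187.884) → (105.626,185.111) → (96.975,174.640) → (82.689,156.472) → (62.769,130.606).

Shape 4 is a rectangle drawn with `<polygon>`. Its stroke #ff00ff means score at S411, F1990. After flipping Y the toolpath is (108.304,111.467) → (219.544,111.467) → (219.544,71.106) → (108.304,71.106) → (108.304,111.467), returning to the start.

Shape 5 is a regular polygon drawn with `<polygon>`. Its stroke #ff8800 means engrave at S356, F2877. After flipping Y the toolpath is (26.437,21.915) → (22.013,40.766) → (32.214,57.222) → (51.065,61.646) → (67.521,51.445) → (71.945,32.594) → (61.744,16.138) → (42.893,11.714) → (26.437,21.915), returning to the start.

; LightBurn 1.7.01
; GRBL device profile, absolute coords
G21
G90
G0 X96.604 Y75.319
M3 S866
G1 X201.430 Y41.008 F1014
G1 X76.038 Y140.229
G1 X89.187 Y61.971
G1 X96.604 Y75.319
M5
G0 X223.893 Y36.956
M3 S866
G1 X219.537 Y53.811 F1014
G1 X234.222 Y63.162
G1 X247.653 Y52.086
G1 X241.270 Y35.890
G1 X223.893 Y36.956
M5
G0 X108.643 Y187.884
M3 S356
G1 X105.626 Y185.111 F2877
G1 X96.975 Y174.640
G1 X82.689 Y156.472
G1 X62.769 Y130.606
M5
G0 X108.304 Y111.467
M3 S411
G1 X219.544 Y111.467 F1990
G1 X219.544 Y71.106
G1 X108.304 Y71.106
G1 X108.304 Y111.467
M5
G0 X26.437 Y21.915
M3 S356
G1 X22.013 Y40.766 F2877
G1 X32.214 Y57.222
G1 X51.065 Y61.646
G1 X67.521 Y51.445
G1 X71.945 Y32.594
G1 X61.744 Y16.138
G1 X42.893 Y11.714
G1 X26.437 Y21.915
M5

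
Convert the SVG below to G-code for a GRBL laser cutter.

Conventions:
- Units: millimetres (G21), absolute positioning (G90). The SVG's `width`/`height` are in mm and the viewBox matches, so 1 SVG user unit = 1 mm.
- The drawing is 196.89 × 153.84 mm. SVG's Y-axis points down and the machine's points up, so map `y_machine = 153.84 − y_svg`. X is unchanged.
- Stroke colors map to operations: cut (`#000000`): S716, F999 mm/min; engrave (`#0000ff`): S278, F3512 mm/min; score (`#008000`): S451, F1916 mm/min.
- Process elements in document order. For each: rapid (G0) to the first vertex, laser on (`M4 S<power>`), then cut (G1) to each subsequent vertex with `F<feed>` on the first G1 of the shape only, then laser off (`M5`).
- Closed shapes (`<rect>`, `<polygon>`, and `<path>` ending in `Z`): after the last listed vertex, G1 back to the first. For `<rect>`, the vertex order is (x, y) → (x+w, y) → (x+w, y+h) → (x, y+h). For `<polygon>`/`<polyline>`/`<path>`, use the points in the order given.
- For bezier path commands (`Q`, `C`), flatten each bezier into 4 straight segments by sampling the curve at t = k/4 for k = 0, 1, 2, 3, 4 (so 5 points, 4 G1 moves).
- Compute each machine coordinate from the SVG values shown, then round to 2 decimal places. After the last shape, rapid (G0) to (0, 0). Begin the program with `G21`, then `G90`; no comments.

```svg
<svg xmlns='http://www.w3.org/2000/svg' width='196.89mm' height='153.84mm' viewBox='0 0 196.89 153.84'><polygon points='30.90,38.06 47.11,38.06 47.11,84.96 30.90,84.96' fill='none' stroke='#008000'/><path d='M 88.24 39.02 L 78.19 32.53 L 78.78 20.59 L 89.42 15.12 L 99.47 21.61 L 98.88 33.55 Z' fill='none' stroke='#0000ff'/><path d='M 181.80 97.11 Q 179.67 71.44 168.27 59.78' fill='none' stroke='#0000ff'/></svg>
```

G21
G90
G0 X30.90 Y115.78
M4 S451
G1 X47.11 Y115.78 F1916
G1 X47.11 Y68.88
G1 X30.90 Y68.88
G1 X30.90 Y115.78
M5
G0 X88.24 Y114.82
M4 S278
G1 X78.19 Y121.31 F3512
G1 X78.78 Y133.25
G1 X89.42 Y138.72
G1 X99.47 Y132.23
G1 X98.88 Y120.29
G1 X88.24 Y114.82
M5
G0 X181.80 Y56.73
M4 S278
G1 X180.16 Y68.69 F3512
G1 X177.35 Y78.90
G1 X173.39 Y87.35
G1 X168.27 Y94.06
M5
G0 X0.00 Y0.00

Since the viewBox matches the mm dimensions, user units are millimetres directly. The only transform is the Y-flip y_m = 153.84 − y_svg.

Shape 1 is a rectangle drawn with `<polygon>`. Its stroke #008000 means score at S451, F1916. After flipping Y the toolpath is (30.90,115.78) → (47.11,115.78) → (47.11,68.88) → (30.90,68.88) → (30.90,115.78), returning to the start.

Shape 2 is a regular polygon drawn with `<path>`. Its stroke #0000ff means engrave at S278, F3512. After flipping Y the toolpath is (88.24,114.82) → (78.19,121.31) → (78.78,133.25) → (89.42,138.72) → (99.47,132.23) → (98.88,120.29) → (88.24,114.82), returning to the start.

Shape 3 is a quadratic bezier drawn with `<path>`. Its stroke #0000ff means engrave at S278, F3512. After flipping Y the toolpath is (181.80,56.73) → (180.16,68.69) → (177.35,78.90) → (173.39,87.35) → (168.27,94.06).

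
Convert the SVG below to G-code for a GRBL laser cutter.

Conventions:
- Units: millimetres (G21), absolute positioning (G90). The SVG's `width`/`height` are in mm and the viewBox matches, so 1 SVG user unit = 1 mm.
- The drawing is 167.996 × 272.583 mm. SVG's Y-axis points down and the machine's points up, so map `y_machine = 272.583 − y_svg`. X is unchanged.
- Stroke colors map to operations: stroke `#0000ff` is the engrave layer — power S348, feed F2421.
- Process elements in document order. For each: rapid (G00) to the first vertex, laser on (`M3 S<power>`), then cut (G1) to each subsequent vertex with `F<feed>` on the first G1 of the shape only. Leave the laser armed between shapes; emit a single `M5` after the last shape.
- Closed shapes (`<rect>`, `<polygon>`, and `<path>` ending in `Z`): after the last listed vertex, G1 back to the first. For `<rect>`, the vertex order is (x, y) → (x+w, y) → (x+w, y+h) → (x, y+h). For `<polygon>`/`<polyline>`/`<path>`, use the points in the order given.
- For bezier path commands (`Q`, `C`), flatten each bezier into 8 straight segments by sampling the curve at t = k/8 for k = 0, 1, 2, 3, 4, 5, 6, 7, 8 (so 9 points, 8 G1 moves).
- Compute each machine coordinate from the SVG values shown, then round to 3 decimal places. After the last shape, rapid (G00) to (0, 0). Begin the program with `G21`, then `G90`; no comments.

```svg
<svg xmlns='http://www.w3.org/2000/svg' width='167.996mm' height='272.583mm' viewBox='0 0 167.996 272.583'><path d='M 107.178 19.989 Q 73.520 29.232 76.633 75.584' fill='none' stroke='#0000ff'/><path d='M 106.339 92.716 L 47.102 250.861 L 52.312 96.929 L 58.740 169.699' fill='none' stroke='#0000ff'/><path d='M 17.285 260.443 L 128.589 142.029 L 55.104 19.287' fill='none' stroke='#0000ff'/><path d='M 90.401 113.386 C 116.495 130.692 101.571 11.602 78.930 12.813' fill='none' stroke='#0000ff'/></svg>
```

1 u = 1 mm; y_m = 272.583 − y.

[1] `<path>` quadratic bezier, #0000ff→engrave S348 F2421: (107.178,252.594) → (99.338,249.703) → (92.647,245.653) → (87.105,240.443) → (82.713,234.074) → (79.469,226.545) → (77.375,217.856) → (76.429,208.007) → (76.633,196.999)

[2] `<path>` open polyline, #0000ff→engrave S348 F2421: (106.339,179.867) → (47.102,21.722) → (52.312,175.654) → (58.740,102.884)

[3] `<path>` open polyline, #0000ff→engrave S348 F2421: (17.285,12.140) → (128.589,130.554) → (55.104,253.296)

[4] `<path>` cubic bezier, #0000ff→engrave S348 F2421: (90.401,159.197) → (98.329,158.599) → (102.801,167.781) → (104.208,183.733) → (102.941,203.448) → (99.389,223.917) → (93.943,242.133) → (86.994,255.086) → (78.930,259.770)

G21
G90
G00 X107.178 Y252.594
M3 S348
G1 X99.338 Y249.703 F2421
G1 X92.647 Y245.653
G1 X87.105 Y240.443
G1 X82.713 Y234.074
G1 X79.469 Y226.545
G1 X77.375 Y217.856
G1 X76.429 Y208.007
G1 X76.633 Y196.999
G00 X106.339 Y179.867
M3 S348
G1 X47.102 Y21.722 F2421
G1 X52.312 Y175.654
G1 X58.740 Y102.884
G00 X17.285 Y12.140
M3 S348
G1 X128.589 Y130.554 F2421
G1 X55.104 Y253.296
G00 X90.401 Y159.197
M3 S348
G1 X98.329 Y158.599 F2421
G1 X102.801 Y167.781
G1 X104.208 Y183.733
G1 X102.941 Y203.448
G1 X99.389 Y223.917
G1 X93.943 Y242.133
G1 X86.994 Y255.086
G1 X78.930 Y259.770
M5
G00 X0.000 Y0.000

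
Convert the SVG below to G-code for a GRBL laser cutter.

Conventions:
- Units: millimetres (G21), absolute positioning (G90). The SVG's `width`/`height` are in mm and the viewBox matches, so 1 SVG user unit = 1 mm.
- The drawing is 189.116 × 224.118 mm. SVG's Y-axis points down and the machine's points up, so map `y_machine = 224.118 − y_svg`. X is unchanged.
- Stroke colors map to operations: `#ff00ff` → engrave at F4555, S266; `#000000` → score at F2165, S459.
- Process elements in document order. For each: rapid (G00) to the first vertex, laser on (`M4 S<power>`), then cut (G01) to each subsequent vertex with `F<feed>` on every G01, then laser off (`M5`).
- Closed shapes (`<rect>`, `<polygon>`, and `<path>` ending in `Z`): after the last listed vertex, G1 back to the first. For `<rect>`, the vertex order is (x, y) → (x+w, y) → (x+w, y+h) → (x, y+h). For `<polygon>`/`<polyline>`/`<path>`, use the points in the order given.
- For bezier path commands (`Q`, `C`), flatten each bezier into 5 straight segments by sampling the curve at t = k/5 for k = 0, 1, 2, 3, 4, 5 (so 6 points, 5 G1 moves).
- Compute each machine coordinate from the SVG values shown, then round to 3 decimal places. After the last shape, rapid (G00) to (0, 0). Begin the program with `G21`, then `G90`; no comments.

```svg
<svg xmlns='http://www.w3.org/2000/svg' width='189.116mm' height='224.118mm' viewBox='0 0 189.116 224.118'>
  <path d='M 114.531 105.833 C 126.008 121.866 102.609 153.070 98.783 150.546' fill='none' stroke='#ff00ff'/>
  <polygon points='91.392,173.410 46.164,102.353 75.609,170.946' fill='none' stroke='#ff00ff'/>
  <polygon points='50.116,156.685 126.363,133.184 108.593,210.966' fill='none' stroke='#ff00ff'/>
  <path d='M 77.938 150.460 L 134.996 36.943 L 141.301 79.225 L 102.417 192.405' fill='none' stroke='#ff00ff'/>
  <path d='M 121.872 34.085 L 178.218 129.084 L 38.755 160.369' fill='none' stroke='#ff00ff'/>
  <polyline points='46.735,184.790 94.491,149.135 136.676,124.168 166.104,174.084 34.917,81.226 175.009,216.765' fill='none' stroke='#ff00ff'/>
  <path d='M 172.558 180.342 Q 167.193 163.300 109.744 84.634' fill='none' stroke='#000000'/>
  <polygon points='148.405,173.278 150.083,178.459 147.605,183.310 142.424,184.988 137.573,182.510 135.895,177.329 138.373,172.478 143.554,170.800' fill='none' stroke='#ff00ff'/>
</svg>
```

1 u = 1 mm; y_m = 224.118 − y.

[1] `<path>` cubic bezier, #ff00ff→engrave S266 F4555: (114.531,118.285) → (117.668,107.236) → (115.048,94.893) → (109.285,83.603) → (102.992,75.714) → (98.783,73.572)

[2] `<polygon>` closed polygon, #ff00ff→engrave S266 F4555: (91.392,50.708) → (46.164,121.765) → (75.609,53.172) → (91.392,50.708) (closed)

[3] `<polygon>` regular polygon, #ff00ff→engrave S266 F4555: (50.116,67.433) → (126.363,90.934) → (108.593,13.152) → (50.116,67.433) (closed)

[4] `<path>` open polyline, #ff00ff→engrave S266 F4555: (77.938,73.658) → (134.996,187.175) → (141.301,144.893) → (102.417,31.713)

[5] `<path>` open polyline, #ff00ff→engrave S266 F4555: (121.872,190.033) → (178.218,95.034) → (38.755,63.749)

[6] `<polyline>` open polyline, #ff00ff→engrave S266 F4555: (46.735,39.328) → (94.491,74.983) → (136.676,99.950) → (166.104,50.034) → (34.917,142.892) → (175.009,7.353)

[7] `<path>` quadratic bezier, #000000→score S459 F2165: (172.558,43.776) → (168.329,53.058) → (159.933,67.269) → (147.370,86.411) → (130.640,110.483) → (109.744,139.484)

[8] `<polygon>` regular polygon, #ff00ff→engrave S266 F4555: (148.405,50.840) → (150.083,45.659) → (147.605,40.808) → (142.424,39.130) → (137.573,41.608) → (135.895,46.789) → (138.373,51.640) → (143.554,53.318) → (148.405,50.840) (closed)

G21
G90
G00 X114.531 Y118.285
M4 S266
G01 X117.668 Y107.236 F4555
G01 X115.048 Y94.893 F4555
G01 X109.285 Y83.603 F4555
G01 X102.992 Y75.714 F4555
G01 X98.783 Y73.572 F4555
M5
G00 X91.392 Y50.708
M4 S266
G01 X46.164 Y121.765 F4555
G01 X75.609 Y53.172 F4555
G01 X91.392 Y50.708 F4555
M5
G00 X50.116 Y67.433
M4 S266
G01 X126.363 Y90.934 F4555
G01 X108.593 Y13.152 F4555
G01 X50.116 Y67.433 F4555
M5
G00 X77.938 Y73.658
M4 S266
G01 X134.996 Y187.175 F4555
G01 X141.301 Y144.893 F4555
G01 X102.417 Y31.713 F4555
M5
G00 X121.872 Y190.033
M4 S266
G01 X178.218 Y95.034 F4555
G01 X38.755 Y63.749 F4555
M5
G00 X46.735 Y39.328
M4 S266
G01 X94.491 Y74.983 F4555
G01 X136.676 Y99.950 F4555
G01 X166.104 Y50.034 F4555
G01 X34.917 Y142.892 F4555
G01 X175.009 Y7.353 F4555
M5
G00 X172.558 Y43.776
M4 S459
G01 X168.329 Y53.058 F2165
G01 X159.933 Y67.269 F2165
G01 X147.370 Y86.411 F2165
G01 X130.640 Y110.483 F2165
G01 X109.744 Y139.484 F2165
M5
G00 X148.405 Y50.840
M4 S266
G01 X150.083 Y45.659 F4555
G01 X147.605 Y40.808 F4555
G01 X142.424 Y39.130 F4555
G01 X137.573 Y41.608 F4555
G01 X135.895 Y46.789 F4555
G01 X138.373 Y51.640 F4555
G01 X143.554 Y53.318 F4555
G01 X148.405 Y50.840 F4555
M5
G00 X0.000 Y0.000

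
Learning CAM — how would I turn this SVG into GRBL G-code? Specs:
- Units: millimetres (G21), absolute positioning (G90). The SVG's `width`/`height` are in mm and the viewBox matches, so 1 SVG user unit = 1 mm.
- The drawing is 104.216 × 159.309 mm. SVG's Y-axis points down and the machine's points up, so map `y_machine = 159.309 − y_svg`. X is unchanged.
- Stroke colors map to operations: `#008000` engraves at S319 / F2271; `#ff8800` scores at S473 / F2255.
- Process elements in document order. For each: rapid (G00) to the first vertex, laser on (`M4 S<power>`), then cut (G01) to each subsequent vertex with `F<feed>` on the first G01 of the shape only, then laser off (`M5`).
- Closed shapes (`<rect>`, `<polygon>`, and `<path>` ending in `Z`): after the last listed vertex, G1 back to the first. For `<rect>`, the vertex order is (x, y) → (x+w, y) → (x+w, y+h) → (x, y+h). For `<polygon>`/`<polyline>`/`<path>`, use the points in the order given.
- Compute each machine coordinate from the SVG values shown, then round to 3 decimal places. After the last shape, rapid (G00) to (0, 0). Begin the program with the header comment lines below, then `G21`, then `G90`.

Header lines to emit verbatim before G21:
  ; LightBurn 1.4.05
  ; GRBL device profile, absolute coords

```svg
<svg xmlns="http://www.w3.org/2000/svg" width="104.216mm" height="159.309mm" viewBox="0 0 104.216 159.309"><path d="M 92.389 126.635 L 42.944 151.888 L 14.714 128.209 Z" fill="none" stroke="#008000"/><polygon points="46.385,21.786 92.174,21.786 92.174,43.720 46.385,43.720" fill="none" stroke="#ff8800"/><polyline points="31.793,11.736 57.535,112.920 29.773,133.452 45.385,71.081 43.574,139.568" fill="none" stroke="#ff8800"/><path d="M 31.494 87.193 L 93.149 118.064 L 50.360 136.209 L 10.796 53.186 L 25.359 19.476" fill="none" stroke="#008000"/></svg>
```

viewBox `0 0 104.216 159.309` with mm width/height → 1 unit = 1 mm. Flip: y_m = 159.309 − y_svg.

**Shape 1** — `<path>` closed polygon, stroke `#008000` → engrave (S319, F2271). Machine vertices: (92.389,32.674) → (42.944,7.421) → (14.714,31.100) → (92.389,32.674). Closed: final G1 returns to the first vertex.

**Shape 2** — `<polygon>` rectangle, stroke `#ff8800` → score (S473, F2255). Machine vertices: (46.385,137.523) → (92.174,137.523) → (92.174,115.589) → (46.385,115.589) → (46.385,137.523). Closed: final G1 returns to the first vertex.

**Shape 3** — `<polyline>` open polyline, stroke `#ff8800` → score (S473, F2255). Machine vertices: (31.793,147.573) → (57.535,46.389) → (29.773,25.857) → (45.385,88.228) → (43.574,19.741). Open path.

**Shape 4** — `<path>` open polyline, stroke `#008000` → engrave (S319, F2271). Machine vertices: (31.494,72.116) → (93.149,41.245) → (50.360,23.100) → (10.796,106.123) → (25.359,139.833). Open path.

; LightBurn 1.4.05
; GRBL device profile, absolute coords
G21
G90
G00 X92.389 Y32.674
M4 S319
G01 X42.944 Y7.421 F2271
G01 X14.714 Y31.100
G01 X92.389 Y32.674
M5
G00 X46.385 Y137.523
M4 S473
G01 X92.174 Y137.523 F2255
G01 X92.174 Y115.589
G01 X46.385 Y115.589
G01 X46.385 Y137.523
M5
G00 X31.793 Y147.573
M4 S473
G01 X57.535 Y46.389 F2255
G01 X29.773 Y25.857
G01 X45.385 Y88.228
G01 X43.574 Y19.741
M5
G00 X31.494 Y72.116
M4 S319
G01 X93.149 Y41.245 F2271
G01 X50.360 Y23.100
G01 X10.796 Y106.123
G01 X25.359 Y139.833
M5
G00 X0.000 Y0.000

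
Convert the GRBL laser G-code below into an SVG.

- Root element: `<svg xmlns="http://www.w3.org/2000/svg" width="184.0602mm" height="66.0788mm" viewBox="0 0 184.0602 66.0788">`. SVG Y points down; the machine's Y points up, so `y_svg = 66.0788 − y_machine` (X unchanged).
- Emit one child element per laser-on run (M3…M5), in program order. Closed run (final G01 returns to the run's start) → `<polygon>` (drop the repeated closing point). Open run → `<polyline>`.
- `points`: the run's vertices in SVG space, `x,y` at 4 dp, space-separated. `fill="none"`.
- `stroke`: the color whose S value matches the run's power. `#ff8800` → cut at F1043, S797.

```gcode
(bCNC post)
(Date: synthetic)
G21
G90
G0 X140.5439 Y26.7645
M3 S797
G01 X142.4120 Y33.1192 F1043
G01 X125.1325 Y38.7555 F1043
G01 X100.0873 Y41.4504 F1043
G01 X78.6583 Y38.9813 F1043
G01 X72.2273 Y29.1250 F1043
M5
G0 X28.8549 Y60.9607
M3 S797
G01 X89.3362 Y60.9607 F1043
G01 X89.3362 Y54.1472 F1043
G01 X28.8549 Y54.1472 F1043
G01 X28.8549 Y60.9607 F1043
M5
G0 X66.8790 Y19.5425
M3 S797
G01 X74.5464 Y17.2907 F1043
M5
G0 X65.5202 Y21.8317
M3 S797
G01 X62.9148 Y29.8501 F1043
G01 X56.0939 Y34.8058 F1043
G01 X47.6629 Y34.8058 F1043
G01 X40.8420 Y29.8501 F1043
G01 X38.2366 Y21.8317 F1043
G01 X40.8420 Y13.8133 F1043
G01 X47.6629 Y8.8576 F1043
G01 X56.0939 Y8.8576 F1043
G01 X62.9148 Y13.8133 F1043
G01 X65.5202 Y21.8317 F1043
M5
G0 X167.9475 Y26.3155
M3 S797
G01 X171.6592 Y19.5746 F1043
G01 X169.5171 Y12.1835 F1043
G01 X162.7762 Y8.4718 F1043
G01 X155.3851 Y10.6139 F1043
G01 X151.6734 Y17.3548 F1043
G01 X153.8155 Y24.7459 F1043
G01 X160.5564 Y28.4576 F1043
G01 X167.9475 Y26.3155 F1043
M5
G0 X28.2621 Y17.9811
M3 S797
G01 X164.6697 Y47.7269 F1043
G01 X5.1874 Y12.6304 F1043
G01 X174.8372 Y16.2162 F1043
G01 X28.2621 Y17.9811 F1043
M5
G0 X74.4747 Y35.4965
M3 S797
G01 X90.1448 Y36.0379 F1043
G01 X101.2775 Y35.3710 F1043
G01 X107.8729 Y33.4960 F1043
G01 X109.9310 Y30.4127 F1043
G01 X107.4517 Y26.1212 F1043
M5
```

<svg xmlns="http://www.w3.org/2000/svg" width="184.0602mm" height="66.0788mm" viewBox="0 0 184.0602 66.0788">
  <polyline points="140.5439,39.3143 142.4120,32.9596 125.1325,27.3233 100.0873,24.6284 78.6583,27.0975 72.2273,36.9538" fill="none" stroke="#ff8800"/>
  <polygon points="28.8549,5.1181 89.3362,5.1181 89.3362,11.9316 28.8549,11.9316" fill="none" stroke="#ff8800"/>
  <polyline points="66.8790,46.5363 74.5464,48.7881" fill="none" stroke="#ff8800"/>
  <polygon points="65.5202,44.2471 62.9148,36.2287 56.0939,31.2730 47.6629,31.2730 40.8420,36.2287 38.2366,44.2471 40.8420,52.2655 47.6629,57.2212 56.0939,57.2212 62.9148,52.2655" fill="none" stroke="#ff8800"/>
  <polygon points="167.9475,39.7633 171.6592,46.5042 169.5171,53.8953 162.7762,57.6070 155.3851,55.4649 151.6734,48.7240 153.8155,41.3329 160.5564,37.6212" fill="none" stroke="#ff8800"/>
  <polygon points="28.2621,48.0977 164.6697,18.3519 5.1874,53.4484 174.8372,49.8626" fill="none" stroke="#ff8800"/>
  <polyline points="74.4747,30.5823 90.1448,30.0409 101.2775,30.7078 107.8729,32.5828 109.9310,35.6661 107.4517,39.9576" fill="none" stroke="#ff8800"/>
</svg>

Each laser-on run becomes one SVG element. Flip Y back into SVG space with y_svg = 66.0788 − y_machine. Every run uses S797, so all elements get stroke `#ff8800` (cut).

Run 1: The run is open, so emit a `<polyline>` with points (Y-flipped): 140.5439,39.3143 142.4120,32.9596 125.1325,27.3233 100.0873,24.6284 78.6583,27.0975 72.2273,36.9538.

Run 2: The run returns to its start, so emit a `<polygon>` with points (Y-flipped): 28.8549,5.1181 89.3362,5.1181 89.3362,11.9316 28.8549,11.9316.

Run 3: The run is open, so emit a `<polyline>` with points (Y-flipped): 66.8790,46.5363 74.5464,48.7881.

Run 4: The run returns to its start, so emit a `<polygon>` with points (Y-flipped): 65.5202,44.2471 62.9148,36.2287 56.0939,31.2730 47.6629,31.2730 40.8420,36.2287 38.2366,44.2471 40.8420,52.2655 47.6629,57.2212 56.0939,57.2212 62.9148,52.2655.

Run 5: The run returns to its start, so emit a `<polygon>` with points (Y-flipped): 167.9475,39.7633 171.6592,46.5042 169.5171,53.8953 162.7762,57.6070 155.3851,55.4649 151.6734,48.7240 153.8155,41.3329 160.5564,37.6212.

Run 6: The run returns to its start, so emit a `<polygon>` with points (Y-flipped): 28.2621,48.0977 164.6697,18.3519 5.1874,53.4484 174.8372,49.8626.

Run 7: The run is open, so emit a `<polyline>` with points (Y-flipped): 74.4747,30.5823 90.1448,30.0409 101.2775,30.7078 107.8729,32.5828 109.9310,35.6661 107.4517,39.9576.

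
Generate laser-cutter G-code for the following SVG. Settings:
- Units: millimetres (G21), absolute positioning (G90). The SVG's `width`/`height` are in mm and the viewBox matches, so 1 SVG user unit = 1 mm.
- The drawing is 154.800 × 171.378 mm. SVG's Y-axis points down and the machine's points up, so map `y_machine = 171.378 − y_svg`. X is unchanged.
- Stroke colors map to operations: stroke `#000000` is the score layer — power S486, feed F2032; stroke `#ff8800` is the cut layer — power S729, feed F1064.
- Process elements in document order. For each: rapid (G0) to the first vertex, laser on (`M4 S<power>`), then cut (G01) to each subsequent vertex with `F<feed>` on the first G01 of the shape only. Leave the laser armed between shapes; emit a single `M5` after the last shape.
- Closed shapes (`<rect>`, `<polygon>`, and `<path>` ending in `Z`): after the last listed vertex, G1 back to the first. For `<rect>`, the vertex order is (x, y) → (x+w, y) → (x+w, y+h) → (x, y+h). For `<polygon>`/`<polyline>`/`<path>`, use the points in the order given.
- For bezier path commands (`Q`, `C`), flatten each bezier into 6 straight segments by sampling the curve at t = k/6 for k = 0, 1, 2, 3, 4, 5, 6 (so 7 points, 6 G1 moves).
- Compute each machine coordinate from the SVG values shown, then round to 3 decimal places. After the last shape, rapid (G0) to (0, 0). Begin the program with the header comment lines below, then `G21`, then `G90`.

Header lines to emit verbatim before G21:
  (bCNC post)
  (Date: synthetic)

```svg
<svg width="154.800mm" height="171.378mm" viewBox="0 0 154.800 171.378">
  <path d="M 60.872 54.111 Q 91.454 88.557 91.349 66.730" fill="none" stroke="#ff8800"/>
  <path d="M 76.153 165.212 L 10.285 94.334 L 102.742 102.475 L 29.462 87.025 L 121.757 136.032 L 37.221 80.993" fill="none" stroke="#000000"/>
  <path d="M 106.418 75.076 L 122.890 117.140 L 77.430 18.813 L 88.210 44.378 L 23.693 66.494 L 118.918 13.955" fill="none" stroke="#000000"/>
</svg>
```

(bCNC post)
(Date: synthetic)
G21
G90
G0 X60.872 Y117.267
M4 S729
G01 X70.214 Y107.348 F1064
G01 X77.850 Y100.556
G01 X83.782 Y96.889
G01 X88.009 Y96.349
G01 X90.532 Y98.935
G01 X91.349 Y104.648
G0 X76.153 Y6.166
M4 S486
G01 X10.285 Y77.044 F2032
G01 X102.742 Y68.903
G01 X29.462 Y84.353
G01 X121.757 Y35.346
G01 X37.221 Y90.385
G0 X106.418 Y96.302
M4 S486
G01 X122.890 Y54.238 F2032
G01 X77.430 Y152.565
G01 X88.210 Y127.000
G01 X23.693 Y104.884
G01 X118.918 Y157.423
M5
G0 X0.000 Y0.000

1 u = 1 mm; y_m = 171.378 − y.

[1] `<path>` quadratic bezier, #ff8800→cut S729 F1064: (60.872,117.267) → (70.214,107.348) → (77.850,100.556) → (83.782,96.889) → (88.009,96.349) → (90.532,98.935) → (91.349,104.648)

[2] `<path>` open polyline, #000000→score S486 F2032: (76.153,6.166) → (10.285,77.044) → (102.742,68.903) → (29.462,84.353) → (121.757,35.346) → (37.221,90.385)

[3] `<path>` open polyline, #000000→score S486 F2032: (106.418,96.302) → (122.890,54.238) → (77.430,152.565) → (88.210,127.000) → (23.693,104.884) → (118.918,157.423)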